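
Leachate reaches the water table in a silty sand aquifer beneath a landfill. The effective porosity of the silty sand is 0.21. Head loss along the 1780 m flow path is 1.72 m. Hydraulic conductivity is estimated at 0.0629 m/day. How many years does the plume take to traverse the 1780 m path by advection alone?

16800

Hydraulic gradient i = Δh / L = 1.72 / 1780 = 0.0009663.
Darcy flux q = K · i = 0.06290 × 0.0009663 = 6.078e-05 m/day.
Seepage velocity v = q / n_e = 6.078e-05 / 0.21 = 0.0002894 m/day.
Travel time t = L / v = 1780 / 0.0002894 = 6.150e+06 days = 16838 years.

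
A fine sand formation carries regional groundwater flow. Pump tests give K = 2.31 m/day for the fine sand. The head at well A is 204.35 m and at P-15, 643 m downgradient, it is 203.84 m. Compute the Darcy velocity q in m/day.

0.00183

Hydraulic gradient i = (204.35 − 203.84) / 643 = 0.51 / 643 = 0.0007932.
Specific discharge q = K · i = 2.310 × 0.0007932 = 0.001832 m/day.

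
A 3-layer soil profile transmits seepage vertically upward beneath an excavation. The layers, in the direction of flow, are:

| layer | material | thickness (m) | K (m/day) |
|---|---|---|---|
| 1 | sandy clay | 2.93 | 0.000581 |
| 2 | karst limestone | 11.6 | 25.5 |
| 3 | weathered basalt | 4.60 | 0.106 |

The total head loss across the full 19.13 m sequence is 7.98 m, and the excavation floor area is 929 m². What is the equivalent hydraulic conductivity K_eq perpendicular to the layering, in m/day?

Flow is perpendicular to layering, so the layers act in series and the equivalent K is the thickness-weighted harmonic mean.
Total thickness L = 2.93 + 11.6 + 4.60 = 19.13 m.
Σ(b_i/K_i) = 2.93/0.000581 + 11.6/25.5 + 4.60/0.106 = 5087 d.
K_eq = L / Σ(b_i/K_i) = 19.13 / 5087 = 0.003761 m/day.

0.00376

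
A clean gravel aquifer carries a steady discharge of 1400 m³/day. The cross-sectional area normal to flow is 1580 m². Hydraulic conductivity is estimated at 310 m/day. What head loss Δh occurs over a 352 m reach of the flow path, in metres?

1.01

From Q = K·A·i, i = Q / (K·A) = 1400 / (310.0 × 1580) = 0.002858.
Head loss Δh = i · L = 0.002858 × 352 = 1.006 m.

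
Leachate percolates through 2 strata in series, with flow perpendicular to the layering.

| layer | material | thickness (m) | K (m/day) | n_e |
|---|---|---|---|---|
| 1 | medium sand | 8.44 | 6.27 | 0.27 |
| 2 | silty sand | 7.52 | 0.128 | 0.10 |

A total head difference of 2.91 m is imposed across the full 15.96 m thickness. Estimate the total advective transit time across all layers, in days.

62.6

With flow normal to the layers, continuity requires the same specific discharge q through every layer.
Σ(b_i/K_i) = 8.44/6.27 + 7.52/0.128 = 60.10 d.
q = Δh / Σ(b_i/K_i) = 2.91 / 60.10 = 0.04842 m/day.
In each layer the seepage velocity is v_i = q/n_i, so the layer transit time is t_i = b_i·n_i / q:
  layer 1 (medium sand): t_1 = 8.44 × 0.27 / 0.04842 = 47.06 d
  layer 2 (silty sand): t_2 = 7.52 × 0.10 / 0.04842 = 15.53 d
Total t = Σ t_i = 62.59 days.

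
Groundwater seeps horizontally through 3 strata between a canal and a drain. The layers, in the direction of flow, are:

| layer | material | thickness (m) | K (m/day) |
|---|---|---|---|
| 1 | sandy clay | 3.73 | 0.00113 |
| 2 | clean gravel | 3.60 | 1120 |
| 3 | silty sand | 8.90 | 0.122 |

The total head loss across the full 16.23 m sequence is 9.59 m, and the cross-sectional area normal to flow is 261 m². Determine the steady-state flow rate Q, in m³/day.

0.742

Flow is perpendicular to layering, so the layers act in series and the equivalent K is the thickness-weighted harmonic mean.
Total thickness L = 3.73 + 3.60 + 8.90 = 16.23 m.
Σ(b_i/K_i) = 3.73/0.00113 + 3.60/1120 + 8.90/0.122 = 3374 d.
K_eq = L / Σ(b_i/K_i) = 16.23 / 3374 = 0.004811 m/day.
Q = K_eq · A · (Δh/L) = 0.004811 × 261 × (9.59/16.23) = 0.7419 m³/day.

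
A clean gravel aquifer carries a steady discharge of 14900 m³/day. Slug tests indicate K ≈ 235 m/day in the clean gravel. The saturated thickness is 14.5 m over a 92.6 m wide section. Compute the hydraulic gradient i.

0.0472

Cross-sectional area A = 92.6 × 14.5 = 1343 m².
From Q = K·A·i, i = Q / (K·A) = 14900 / (235.0 × 1343) = 0.04722.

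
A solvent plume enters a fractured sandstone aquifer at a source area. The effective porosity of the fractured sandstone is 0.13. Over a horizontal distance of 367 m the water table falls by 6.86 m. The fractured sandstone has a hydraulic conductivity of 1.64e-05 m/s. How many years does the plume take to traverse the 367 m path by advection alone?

4.93

Convert K: 1.64e-05 m/s × 86400 = 1.417 m/day.
Hydraulic gradient i = Δh / L = 6.86 / 367 = 0.01869.
Darcy flux q = K · i = 1.417 × 0.01869 = 0.02649 m/day.
Seepage velocity v = q / n_e = 0.02649 / 0.13 = 0.2037 m/day.
Travel time t = L / v = 367 / 0.2037 = 1801 days = 4.932 years.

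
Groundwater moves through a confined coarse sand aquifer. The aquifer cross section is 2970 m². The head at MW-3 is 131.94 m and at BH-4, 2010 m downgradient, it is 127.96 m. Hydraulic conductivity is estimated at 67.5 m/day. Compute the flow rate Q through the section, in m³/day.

397

Hydraulic gradient i = (131.94 − 127.96) / 2010 = 3.98 / 2010 = 0.001980.
Darcy's law: Q = K · A · i = 67.50 × 2970 × 0.001980 = 397.0 m³/day.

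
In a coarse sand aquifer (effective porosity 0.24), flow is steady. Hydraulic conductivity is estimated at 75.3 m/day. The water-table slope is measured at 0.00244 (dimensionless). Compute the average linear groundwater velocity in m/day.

0.766

Hydraulic gradient i = 0.00244.
Darcy flux q = K · i = 75.30 × 0.002440 = 0.1837 m/day.
Seepage velocity v = q / n_e = 0.1837 / 0.24 = 0.7655 m/day.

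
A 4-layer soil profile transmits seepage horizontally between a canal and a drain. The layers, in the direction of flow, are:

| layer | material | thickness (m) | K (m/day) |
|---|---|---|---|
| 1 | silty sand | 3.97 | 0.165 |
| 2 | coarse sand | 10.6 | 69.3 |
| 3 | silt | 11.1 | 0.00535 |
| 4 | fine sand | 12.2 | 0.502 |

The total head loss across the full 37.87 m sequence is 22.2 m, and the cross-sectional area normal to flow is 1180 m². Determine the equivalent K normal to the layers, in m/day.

Flow is perpendicular to layering, so the layers act in series and the equivalent K is the thickness-weighted harmonic mean.
Total thickness L = 3.97 + 10.6 + 11.1 + 12.2 = 37.87 m.
Σ(b_i/K_i) = 3.97/0.165 + 10.6/69.3 + 11.1/0.00535 + 12.2/0.502 = 2123 d.
K_eq = L / Σ(b_i/K_i) = 37.87 / 2123 = 0.01784 m/day.

0.0178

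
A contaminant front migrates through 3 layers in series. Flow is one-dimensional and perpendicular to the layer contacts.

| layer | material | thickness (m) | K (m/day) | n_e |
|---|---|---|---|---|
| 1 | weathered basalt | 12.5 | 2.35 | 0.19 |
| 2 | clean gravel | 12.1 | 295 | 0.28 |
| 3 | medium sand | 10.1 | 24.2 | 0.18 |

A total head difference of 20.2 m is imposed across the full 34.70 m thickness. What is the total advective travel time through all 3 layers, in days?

2.17

With flow normal to the layers, continuity requires the same specific discharge q through every layer.
Σ(b_i/K_i) = 12.5/2.35 + 12.1/295 + 10.1/24.2 = 5.778 d.
q = Δh / Σ(b_i/K_i) = 20.2 / 5.778 = 3.496 m/day.
In each layer the seepage velocity is v_i = q/n_i, so the layer transit time is t_i = b_i·n_i / q:
  layer 1 (weathered basalt): t_1 = 12.5 × 0.19 / 3.496 = 0.6793 d
  layer 2 (clean gravel): t_2 = 12.1 × 0.28 / 3.496 = 0.9690 d
  layer 3 (medium sand): t_3 = 10.1 × 0.18 / 3.496 = 0.5200 d
Total t = Σ t_i = 2.168 days.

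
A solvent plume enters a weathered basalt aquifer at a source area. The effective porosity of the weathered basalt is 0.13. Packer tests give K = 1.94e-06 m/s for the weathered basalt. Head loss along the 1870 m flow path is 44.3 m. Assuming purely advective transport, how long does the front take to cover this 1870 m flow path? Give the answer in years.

168

Convert K: 1.94e-06 m/s × 86400 = 0.1676 m/day.
Hydraulic gradient i = Δh / L = 44.3 / 1870 = 0.02369.
Darcy flux q = K · i = 0.1676 × 0.02369 = 0.003971 m/day.
Seepage velocity v = q / n_e = 0.003971 / 0.13 = 0.03054 m/day.
Travel time t = L / v = 1870 / 0.03054 = 61222 days = 167.6 years.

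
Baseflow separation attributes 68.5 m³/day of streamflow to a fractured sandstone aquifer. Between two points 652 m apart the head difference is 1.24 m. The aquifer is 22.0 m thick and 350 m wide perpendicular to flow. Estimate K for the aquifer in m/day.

4.68

Cross-sectional area A = 350 × 22.0 = 7700 m².
Hydraulic gradient i = Δh / L = 1.24 / 652 = 0.001902.
From Q = K·A·i, K = Q / (A·i) = 68.5 / (7700 × 0.001902) = 4.678 m/day.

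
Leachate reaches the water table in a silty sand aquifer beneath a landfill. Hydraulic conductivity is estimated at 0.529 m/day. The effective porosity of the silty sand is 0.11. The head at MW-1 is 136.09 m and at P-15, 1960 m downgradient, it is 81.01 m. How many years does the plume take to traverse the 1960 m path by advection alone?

Hydraulic gradient i = (136.09 − 81.01) / 1960 = 55.08 / 1960 = 0.02810.
Darcy flux q = K · i = 0.5290 × 0.02810 = 0.01487 m/day.
Seepage velocity v = q / n_e = 0.01487 / 0.11 = 0.1351 m/day.
Travel time t = L / v = 1960 / 0.1351 = 14503 days = 39.71 years.

39.7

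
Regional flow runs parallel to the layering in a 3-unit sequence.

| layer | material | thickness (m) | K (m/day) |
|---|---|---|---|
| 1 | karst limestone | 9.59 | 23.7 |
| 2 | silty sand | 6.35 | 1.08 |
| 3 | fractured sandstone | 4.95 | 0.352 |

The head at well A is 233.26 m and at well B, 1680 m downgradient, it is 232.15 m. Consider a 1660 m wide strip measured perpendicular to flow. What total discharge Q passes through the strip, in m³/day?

Flow is parallel to layering, so each bed carries its own Darcy discharge and the transmissivities add.
Σ(K_i·b_i) = 23.7×9.59 + 1.08×6.35 + 0.352×4.95 = 235.9 m²/day.
Hydraulic gradient i = (233.26 − 232.15) / 1680 = 1.11 / 1680 = 0.0006607.
Q = Σ(K_i·b_i) · W · i = 235.9 × 1660 × 0.0006607 = 258.7 m³/day.

259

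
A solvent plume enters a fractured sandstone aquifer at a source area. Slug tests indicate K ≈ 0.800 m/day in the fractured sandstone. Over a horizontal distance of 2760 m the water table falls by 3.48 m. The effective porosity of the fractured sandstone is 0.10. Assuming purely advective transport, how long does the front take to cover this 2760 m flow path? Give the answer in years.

749

Hydraulic gradient i = Δh / L = 3.48 / 2760 = 0.001261.
Darcy flux q = K · i = 0.8000 × 0.001261 = 0.001009 m/day.
Seepage velocity v = q / n_e = 0.001009 / 0.10 = 0.01009 m/day.
Travel time t = L / v = 2760 / 0.01009 = 2.736e+05 days = 749.1 years.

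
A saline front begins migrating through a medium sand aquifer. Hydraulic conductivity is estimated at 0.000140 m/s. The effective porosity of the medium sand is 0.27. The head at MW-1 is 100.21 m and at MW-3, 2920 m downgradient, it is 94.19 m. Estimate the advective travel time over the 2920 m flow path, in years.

86.6

Convert K: 0.000140 m/s × 86400 = 12.10 m/day.
Hydraulic gradient i = (100.21 − 94.19) / 2920 = 6.02 / 2920 = 0.002062.
Darcy flux q = K · i = 12.10 × 0.002062 = 0.02494 m/day.
Seepage velocity v = q / n_e = 0.02494 / 0.27 = 0.09236 m/day.
Travel time t = L / v = 2920 / 0.09236 = 31615 days = 86.56 years.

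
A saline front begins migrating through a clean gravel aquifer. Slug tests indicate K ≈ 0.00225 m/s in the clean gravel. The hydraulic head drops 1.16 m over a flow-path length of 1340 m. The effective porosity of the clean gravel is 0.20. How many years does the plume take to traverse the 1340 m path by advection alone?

Convert K: 0.00225 m/s × 86400 = 194.4 m/day.
Hydraulic gradient i = Δh / L = 1.16 / 1340 = 0.0008657.
Darcy flux q = K · i = 194.4 × 0.0008657 = 0.1683 m/day.
Seepage velocity v = q / n_e = 0.1683 / 0.20 = 0.8414 m/day.
Travel time t = L / v = 1340 / 0.8414 = 1593 days = 4.360 years.

4.36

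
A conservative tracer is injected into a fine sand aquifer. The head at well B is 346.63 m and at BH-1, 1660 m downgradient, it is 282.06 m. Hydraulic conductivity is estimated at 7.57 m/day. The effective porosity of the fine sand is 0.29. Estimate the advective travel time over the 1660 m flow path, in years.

Hydraulic gradient i = (346.63 − 282.06) / 1660 = 64.57 / 1660 = 0.03890.
Darcy flux q = K · i = 7.570 × 0.03890 = 0.2945 m/day.
Seepage velocity v = q / n_e = 0.2945 / 0.29 = 1.015 m/day.
Travel time t = L / v = 1660 / 1.015 = 1635 days = 4.476 years.

4.48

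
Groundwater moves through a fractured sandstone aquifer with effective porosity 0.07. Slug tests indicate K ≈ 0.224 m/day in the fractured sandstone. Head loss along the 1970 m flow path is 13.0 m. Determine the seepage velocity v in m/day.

Hydraulic gradient i = Δh / L = 13.0 / 1970 = 0.006599.
Darcy flux q = K · i = 0.2240 × 0.006599 = 0.001478 m/day.
Seepage velocity v = q / n_e = 0.001478 / 0.07 = 0.02112 m/day.

0.0211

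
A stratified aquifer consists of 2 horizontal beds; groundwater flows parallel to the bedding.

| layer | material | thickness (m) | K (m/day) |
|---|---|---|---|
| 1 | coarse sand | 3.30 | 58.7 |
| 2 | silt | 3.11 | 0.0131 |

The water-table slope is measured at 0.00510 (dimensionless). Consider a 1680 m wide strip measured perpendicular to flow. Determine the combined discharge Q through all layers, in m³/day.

Flow is parallel to layering, so each bed carries its own Darcy discharge and the transmissivities add.
Σ(K_i·b_i) = 58.7×3.30 + 0.0131×3.11 = 193.8 m²/day.
Hydraulic gradient i = 0.00510.
Q = Σ(K_i·b_i) · W · i = 193.8 × 1680 × 0.005100 = 1660 m³/day.

1660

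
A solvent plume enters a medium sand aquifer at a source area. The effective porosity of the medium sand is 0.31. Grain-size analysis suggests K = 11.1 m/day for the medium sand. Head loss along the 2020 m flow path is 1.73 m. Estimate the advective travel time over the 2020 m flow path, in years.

Hydraulic gradient i = Δh / L = 1.73 / 2020 = 0.0008564.
Darcy flux q = K · i = 11.10 × 0.0008564 = 0.009506 m/day.
Seepage velocity v = q / n_e = 0.009506 / 0.31 = 0.03067 m/day.
Travel time t = L / v = 2020 / 0.03067 = 65871 days = 180.3 years.

180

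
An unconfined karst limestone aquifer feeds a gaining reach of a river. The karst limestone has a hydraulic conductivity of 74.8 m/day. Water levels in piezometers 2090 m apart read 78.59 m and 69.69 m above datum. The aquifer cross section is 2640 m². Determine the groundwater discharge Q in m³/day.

841

Hydraulic gradient i = (78.59 − 69.69) / 2090 = 8.9 / 2090 = 0.004258.
Darcy's law: Q = K · A · i = 74.80 × 2640 × 0.004258 = 840.9 m³/day.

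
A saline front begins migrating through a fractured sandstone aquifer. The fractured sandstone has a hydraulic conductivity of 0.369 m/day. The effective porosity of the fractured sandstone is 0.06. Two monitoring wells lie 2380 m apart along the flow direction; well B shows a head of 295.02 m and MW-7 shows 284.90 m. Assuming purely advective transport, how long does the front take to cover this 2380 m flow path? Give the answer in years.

Hydraulic gradient i = (295.02 − 284.90) / 2380 = 10.12 / 2380 = 0.004252.
Darcy flux q = K · i = 0.3690 × 0.004252 = 0.001569 m/day.
Seepage velocity v = q / n_e = 0.001569 / 0.06 = 0.02615 m/day.
Travel time t = L / v = 2380 / 0.02615 = 91012 days = 249.2 years.

249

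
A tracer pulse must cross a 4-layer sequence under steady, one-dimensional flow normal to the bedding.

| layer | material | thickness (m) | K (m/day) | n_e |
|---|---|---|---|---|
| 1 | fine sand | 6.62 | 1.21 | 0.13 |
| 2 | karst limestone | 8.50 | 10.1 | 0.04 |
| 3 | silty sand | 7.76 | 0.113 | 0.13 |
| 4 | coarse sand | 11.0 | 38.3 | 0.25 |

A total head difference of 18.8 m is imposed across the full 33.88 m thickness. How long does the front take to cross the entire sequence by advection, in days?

With flow normal to the layers, continuity requires the same specific discharge q through every layer.
Σ(b_i/K_i) = 6.62/1.21 + 8.50/10.1 + 7.76/0.113 + 11.0/38.3 = 75.27 d.
q = Δh / Σ(b_i/K_i) = 18.8 / 75.27 = 0.2498 m/day.
In each layer the seepage velocity is v_i = q/n_i, so the layer transit time is t_i = b_i·n_i / q:
  layer 1 (fine sand): t_1 = 6.62 × 0.13 / 0.2498 = 3.446 d
  layer 2 (karst limestone): t_2 = 8.50 × 0.04 / 0.2498 = 1.361 d
  layer 3 (silty sand): t_3 = 7.76 × 0.13 / 0.2498 = 4.039 d
  layer 4 (coarse sand): t_4 = 11.0 × 0.25 / 0.2498 = 11.01 d
Total t = Σ t_i = 19.86 days.

19.9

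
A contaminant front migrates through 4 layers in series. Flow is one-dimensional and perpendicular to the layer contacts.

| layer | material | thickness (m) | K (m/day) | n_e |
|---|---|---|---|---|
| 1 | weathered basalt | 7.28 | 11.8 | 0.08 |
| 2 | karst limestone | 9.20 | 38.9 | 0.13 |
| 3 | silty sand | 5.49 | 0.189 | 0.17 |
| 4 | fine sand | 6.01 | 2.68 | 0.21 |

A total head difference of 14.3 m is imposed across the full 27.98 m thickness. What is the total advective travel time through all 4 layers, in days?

8.93

With flow normal to the layers, continuity requires the same specific discharge q through every layer.
Σ(b_i/K_i) = 7.28/11.8 + 9.20/38.9 + 5.49/0.189 + 6.01/2.68 = 32.14 d.
q = Δh / Σ(b_i/K_i) = 14.3 / 32.14 = 0.4449 m/day.
In each layer the seepage velocity is v_i = q/n_i, so the layer transit time is t_i = b_i·n_i / q:
  layer 1 (weathered basalt): t_1 = 7.28 × 0.08 / 0.4449 = 1.309 d
  layer 2 (karst limestone): t_2 = 9.20 × 0.13 / 0.4449 = 2.688 d
  layer 3 (silty sand): t_3 = 5.49 × 0.17 / 0.4449 = 2.098 d
  layer 4 (fine sand): t_4 = 6.01 × 0.21 / 0.4449 = 2.837 d
Total t = Σ t_i = 8.932 days.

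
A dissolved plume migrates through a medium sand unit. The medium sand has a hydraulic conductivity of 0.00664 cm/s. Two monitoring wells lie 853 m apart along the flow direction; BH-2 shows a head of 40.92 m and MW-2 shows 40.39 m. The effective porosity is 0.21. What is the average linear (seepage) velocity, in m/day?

0.0170

Convert K: 0.00664 cm/s × 864 = 5.737 m/day.
Hydraulic gradient i = (40.92 − 40.39) / 853 = 0.53 / 853 = 0.0006213.
Darcy flux q = K · i = 5.737 × 0.0006213 = 0.003565 m/day.
Seepage velocity v = q / n_e = 0.003565 / 0.21 = 0.01697 m/day.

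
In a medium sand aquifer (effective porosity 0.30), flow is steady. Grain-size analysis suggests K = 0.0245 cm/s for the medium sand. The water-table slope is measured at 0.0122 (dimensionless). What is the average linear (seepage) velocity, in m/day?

0.861

Convert K: 0.0245 cm/s × 864 = 21.17 m/day.
Hydraulic gradient i = 0.0122.
Darcy flux q = K · i = 21.17 × 0.01220 = 0.2582 m/day.
Seepage velocity v = q / n_e = 0.2582 / 0.30 = 0.8608 m/day.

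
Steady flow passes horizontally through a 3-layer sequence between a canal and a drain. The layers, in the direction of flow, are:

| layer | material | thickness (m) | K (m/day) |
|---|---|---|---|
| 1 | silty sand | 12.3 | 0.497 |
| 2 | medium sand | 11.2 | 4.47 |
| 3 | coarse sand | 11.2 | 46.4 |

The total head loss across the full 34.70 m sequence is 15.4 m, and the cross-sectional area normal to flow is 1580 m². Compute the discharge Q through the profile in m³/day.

885

Flow is perpendicular to layering, so the layers act in series and the equivalent K is the thickness-weighted harmonic mean.
Total thickness L = 12.3 + 11.2 + 11.2 = 34.70 m.
Σ(b_i/K_i) = 12.3/0.497 + 11.2/4.47 + 11.2/46.4 = 27.50 d.
K_eq = L / Σ(b_i/K_i) = 34.70 / 27.50 = 1.262 m/day.
Q = K_eq · A · (Δh/L) = 1.262 × 1580 × (15.4/34.70) = 884.9 m³/day.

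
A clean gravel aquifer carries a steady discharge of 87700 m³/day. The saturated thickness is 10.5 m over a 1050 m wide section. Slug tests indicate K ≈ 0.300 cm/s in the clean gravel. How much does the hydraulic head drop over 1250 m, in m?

Convert K: 0.300 cm/s × 864 = 259.2 m/day.
Cross-sectional area A = 1050 × 10.5 = 11025 m².
From Q = K·A·i, i = Q / (K·A) = 87700 / (259.2 × 11025) = 0.03069.
Head loss Δh = i · L = 0.03069 × 1250 = 38.36 m.

38.4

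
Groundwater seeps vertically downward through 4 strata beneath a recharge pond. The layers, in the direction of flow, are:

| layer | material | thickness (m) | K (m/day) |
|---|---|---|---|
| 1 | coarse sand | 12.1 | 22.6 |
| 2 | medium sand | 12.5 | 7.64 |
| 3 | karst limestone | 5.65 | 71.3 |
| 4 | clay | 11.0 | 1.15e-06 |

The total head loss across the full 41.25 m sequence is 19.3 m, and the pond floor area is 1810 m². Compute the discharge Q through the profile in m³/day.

0.00365

Flow is perpendicular to layering, so the layers act in series and the equivalent K is the thickness-weighted harmonic mean.
Total thickness L = 12.1 + 12.5 + 5.65 + 11.0 = 41.25 m.
Σ(b_i/K_i) = 12.1/22.6 + 12.5/7.64 + 5.65/71.3 + 11.0/1.15e-06 = 9.565e+06 d.
K_eq = L / Σ(b_i/K_i) = 41.25 / 9.565e+06 = 4.312e-06 m/day.
Q = K_eq · A · (Δh/L) = 4.312e-06 × 1810 × (19.3/41.25) = 0.003652 m³/day.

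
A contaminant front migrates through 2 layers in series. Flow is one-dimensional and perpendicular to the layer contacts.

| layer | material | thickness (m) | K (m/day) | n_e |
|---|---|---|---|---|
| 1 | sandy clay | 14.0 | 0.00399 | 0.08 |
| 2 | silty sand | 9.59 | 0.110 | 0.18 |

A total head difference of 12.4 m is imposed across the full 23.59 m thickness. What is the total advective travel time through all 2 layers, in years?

With flow normal to the layers, continuity requires the same specific discharge q through every layer.
Σ(b_i/K_i) = 14.0/0.00399 + 9.59/0.110 = 3596 d.
q = Δh / Σ(b_i/K_i) = 12.4 / 3596 = 0.003448 m/day.
In each layer the seepage velocity is v_i = q/n_i, so the layer transit time is t_i = b_i·n_i / q:
  layer 1 (sandy clay): t_1 = 14.0 × 0.08 / 0.003448 = 324.8 d
  layer 2 (silty sand): t_2 = 9.59 × 0.18 / 0.003448 = 500.6 d
Total t = Σ t_i = 825.4 days = 2.260 years.

2.26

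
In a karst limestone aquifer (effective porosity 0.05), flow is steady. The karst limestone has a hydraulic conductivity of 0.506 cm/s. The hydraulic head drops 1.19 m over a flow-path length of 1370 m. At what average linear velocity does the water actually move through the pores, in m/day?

Convert K: 0.506 cm/s × 864 = 437.2 m/day.
Hydraulic gradient i = Δh / L = 1.19 / 1370 = 0.0008686.
Darcy flux q = K · i = 437.2 × 0.0008686 = 0.3797 m/day.
Seepage velocity v = q / n_e = 0.3797 / 0.05 = 7.595 m/day.

7.59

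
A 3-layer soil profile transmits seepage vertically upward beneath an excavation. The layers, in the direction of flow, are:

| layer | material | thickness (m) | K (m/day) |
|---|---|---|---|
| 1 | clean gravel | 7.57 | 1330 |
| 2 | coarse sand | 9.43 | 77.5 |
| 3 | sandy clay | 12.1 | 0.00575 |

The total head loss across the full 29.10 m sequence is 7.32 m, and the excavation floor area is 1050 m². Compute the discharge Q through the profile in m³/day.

3.65

Flow is perpendicular to layering, so the layers act in series and the equivalent K is the thickness-weighted harmonic mean.
Total thickness L = 7.57 + 9.43 + 12.1 = 29.10 m.
Σ(b_i/K_i) = 7.57/1330 + 9.43/77.5 + 12.1/0.00575 = 2104 d.
K_eq = L / Σ(b_i/K_i) = 29.10 / 2104 = 0.01383 m/day.
Q = K_eq · A · (Δh/L) = 0.01383 × 1050 × (7.32/29.10) = 3.652 m³/day.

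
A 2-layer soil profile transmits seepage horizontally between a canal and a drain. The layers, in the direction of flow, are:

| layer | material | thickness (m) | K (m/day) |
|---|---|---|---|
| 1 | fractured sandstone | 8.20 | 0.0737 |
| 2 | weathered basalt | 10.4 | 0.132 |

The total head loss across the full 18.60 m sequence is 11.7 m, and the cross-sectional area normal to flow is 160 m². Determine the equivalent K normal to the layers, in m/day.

Flow is perpendicular to layering, so the layers act in series and the equivalent K is the thickness-weighted harmonic mean.
Total thickness L = 8.20 + 10.4 = 18.60 m.
Σ(b_i/K_i) = 8.20/0.0737 + 10.4/0.132 = 190.0 d.
K_eq = L / Σ(b_i/K_i) = 18.60 / 190.0 = 0.09787 m/day.

0.0979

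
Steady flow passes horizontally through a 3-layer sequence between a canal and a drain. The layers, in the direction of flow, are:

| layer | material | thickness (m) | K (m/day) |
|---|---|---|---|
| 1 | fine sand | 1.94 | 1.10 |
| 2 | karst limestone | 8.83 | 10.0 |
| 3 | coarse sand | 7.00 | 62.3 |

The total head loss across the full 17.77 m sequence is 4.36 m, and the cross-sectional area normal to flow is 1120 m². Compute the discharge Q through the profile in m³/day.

1770

Flow is perpendicular to layering, so the layers act in series and the equivalent K is the thickness-weighted harmonic mean.
Total thickness L = 1.94 + 8.83 + 7.00 = 17.77 m.
Σ(b_i/K_i) = 1.94/1.10 + 8.83/10.0 + 7.00/62.3 = 2.759 d.
K_eq = L / Σ(b_i/K_i) = 17.77 / 2.759 = 6.441 m/day.
Q = K_eq · A · (Δh/L) = 6.441 × 1120 × (4.36/17.77) = 1770 m³/day.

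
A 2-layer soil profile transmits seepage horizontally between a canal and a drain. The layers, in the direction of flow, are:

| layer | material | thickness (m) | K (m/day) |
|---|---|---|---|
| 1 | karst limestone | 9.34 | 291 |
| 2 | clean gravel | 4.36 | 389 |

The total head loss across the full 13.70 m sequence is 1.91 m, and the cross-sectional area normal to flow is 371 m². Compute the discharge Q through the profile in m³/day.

Flow is perpendicular to layering, so the layers act in series and the equivalent K is the thickness-weighted harmonic mean.
Total thickness L = 9.34 + 4.36 = 13.70 m.
Σ(b_i/K_i) = 9.34/291 + 4.36/389 = 0.04330 d.
K_eq = L / Σ(b_i/K_i) = 13.70 / 0.04330 = 316.4 m/day.
Q = K_eq · A · (Δh/L) = 316.4 × 371 × (1.91/13.70) = 16363 m³/day.

16400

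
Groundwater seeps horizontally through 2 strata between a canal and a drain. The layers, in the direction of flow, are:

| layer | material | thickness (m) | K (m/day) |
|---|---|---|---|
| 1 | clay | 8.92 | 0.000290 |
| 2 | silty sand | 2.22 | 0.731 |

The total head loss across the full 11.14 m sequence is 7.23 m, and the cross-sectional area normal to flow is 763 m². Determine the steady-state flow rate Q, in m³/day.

0.179

Flow is perpendicular to layering, so the layers act in series and the equivalent K is the thickness-weighted harmonic mean.
Total thickness L = 8.92 + 2.22 = 11.14 m.
Σ(b_i/K_i) = 8.92/0.000290 + 2.22/0.731 = 30762 d.
K_eq = L / Σ(b_i/K_i) = 11.14 / 30762 = 0.0003621 m/day.
Q = K_eq · A · (Δh/L) = 0.0003621 × 763 × (7.23/11.14) = 0.1793 m³/day.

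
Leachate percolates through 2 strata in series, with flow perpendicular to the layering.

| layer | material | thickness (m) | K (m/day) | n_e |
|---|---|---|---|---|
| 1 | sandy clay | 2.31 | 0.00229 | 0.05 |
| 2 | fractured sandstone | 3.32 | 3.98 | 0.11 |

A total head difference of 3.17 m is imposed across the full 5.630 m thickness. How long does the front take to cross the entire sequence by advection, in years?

0.419

With flow normal to the layers, continuity requires the same specific discharge q through every layer.
Σ(b_i/K_i) = 2.31/0.00229 + 3.32/3.98 = 1010 d.
q = Δh / Σ(b_i/K_i) = 3.17 / 1010 = 0.003140 m/day.
In each layer the seepage velocity is v_i = q/n_i, so the layer transit time is t_i = b_i·n_i / q:
  layer 1 (sandy clay): t_1 = 2.31 × 0.05 / 0.003140 = 36.78 d
  layer 2 (fractured sandstone): t_2 = 3.32 × 0.11 / 0.003140 = 116.3 d
Total t = Σ t_i = 153.1 days = 0.4191 years.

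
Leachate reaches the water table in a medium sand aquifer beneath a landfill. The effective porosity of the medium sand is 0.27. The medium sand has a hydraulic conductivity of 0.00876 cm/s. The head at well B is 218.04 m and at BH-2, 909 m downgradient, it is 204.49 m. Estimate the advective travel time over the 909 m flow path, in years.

5.96

Convert K: 0.00876 cm/s × 864 = 7.569 m/day.
Hydraulic gradient i = (218.04 − 204.49) / 909 = 13.55 / 909 = 0.01491.
Darcy flux q = K · i = 7.569 × 0.01491 = 0.1128 m/day.
Seepage velocity v = q / n_e = 0.1128 / 0.27 = 0.4179 m/day.
Travel time t = L / v = 909 / 0.4179 = 2175 days = 5.956 years.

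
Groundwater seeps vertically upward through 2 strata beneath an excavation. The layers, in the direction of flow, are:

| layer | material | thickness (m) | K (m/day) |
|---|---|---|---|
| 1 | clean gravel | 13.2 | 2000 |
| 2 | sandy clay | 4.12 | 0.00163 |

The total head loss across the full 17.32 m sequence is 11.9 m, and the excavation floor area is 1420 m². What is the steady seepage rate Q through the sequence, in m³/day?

Flow is perpendicular to layering, so the layers act in series and the equivalent K is the thickness-weighted harmonic mean.
Total thickness L = 13.2 + 4.12 = 17.32 m.
Σ(b_i/K_i) = 13.2/2000 + 4.12/0.00163 = 2528 d.
K_eq = L / Σ(b_i/K_i) = 17.32 / 2528 = 0.006852 m/day.
Q = K_eq · A · (Δh/L) = 0.006852 × 1420 × (11.9/17.32) = 6.685 m³/day.

6.69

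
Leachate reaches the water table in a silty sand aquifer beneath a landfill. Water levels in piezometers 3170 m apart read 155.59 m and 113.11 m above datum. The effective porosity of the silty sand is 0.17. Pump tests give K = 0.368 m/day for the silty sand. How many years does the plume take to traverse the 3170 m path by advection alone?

Hydraulic gradient i = (155.59 − 113.11) / 3170 = 42.48 / 3170 = 0.01340.
Darcy flux q = K · i = 0.3680 × 0.01340 = 0.004931 m/day.
Seepage velocity v = q / n_e = 0.004931 / 0.17 = 0.02901 m/day.
Travel time t = L / v = 3170 / 0.02901 = 1.093e+05 days = 299.2 years.

299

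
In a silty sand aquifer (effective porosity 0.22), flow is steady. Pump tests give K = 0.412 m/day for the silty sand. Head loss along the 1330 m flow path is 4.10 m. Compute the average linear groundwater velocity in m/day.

0.00577

Hydraulic gradient i = Δh / L = 4.10 / 1330 = 0.003083.
Darcy flux q = K · i = 0.4120 × 0.003083 = 0.001270 m/day.
Seepage velocity v = q / n_e = 0.001270 / 0.22 = 0.005773 m/day.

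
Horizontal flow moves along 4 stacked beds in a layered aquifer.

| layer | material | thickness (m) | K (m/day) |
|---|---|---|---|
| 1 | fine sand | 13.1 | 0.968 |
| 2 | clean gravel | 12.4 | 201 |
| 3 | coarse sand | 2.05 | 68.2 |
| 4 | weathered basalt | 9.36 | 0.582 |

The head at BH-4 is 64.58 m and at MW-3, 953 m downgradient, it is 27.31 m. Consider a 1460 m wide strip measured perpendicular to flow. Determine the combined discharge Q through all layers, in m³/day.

Flow is parallel to layering, so each bed carries its own Darcy discharge and the transmissivities add.
Σ(K_i·b_i) = 0.968×13.1 + 201×12.4 + 68.2×2.05 + 0.582×9.36 = 2650 m²/day.
Hydraulic gradient i = (64.58 − 27.31) / 953 = 37.27 / 953 = 0.03911.
Q = Σ(K_i·b_i) · W · i = 2650 × 1460 × 0.03911 = 1.513e+05 m³/day.

151000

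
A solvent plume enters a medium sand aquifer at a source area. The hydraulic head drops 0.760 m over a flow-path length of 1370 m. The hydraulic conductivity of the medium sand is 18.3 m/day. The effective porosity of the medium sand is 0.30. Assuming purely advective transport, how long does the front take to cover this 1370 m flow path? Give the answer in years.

111

Hydraulic gradient i = Δh / L = 0.760 / 1370 = 0.0005547.
Darcy flux q = K · i = 18.30 × 0.0005547 = 0.01015 m/day.
Seepage velocity v = q / n_e = 0.01015 / 0.30 = 0.03384 m/day.
Travel time t = L / v = 1370 / 0.03384 = 40485 days = 110.8 years.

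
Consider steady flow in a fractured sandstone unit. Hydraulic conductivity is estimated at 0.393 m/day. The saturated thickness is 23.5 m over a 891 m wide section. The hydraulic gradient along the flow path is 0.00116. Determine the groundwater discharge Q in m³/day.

Cross-sectional area A = 891 × 23.5 = 20938 m².
Hydraulic gradient i = 0.00116.
Darcy's law: Q = K · A · i = 0.3930 × 20938 × 0.001160 = 9.545 m³/day.

9.55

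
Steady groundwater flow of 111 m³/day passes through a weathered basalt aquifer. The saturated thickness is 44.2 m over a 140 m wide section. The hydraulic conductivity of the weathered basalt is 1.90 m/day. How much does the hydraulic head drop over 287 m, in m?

Cross-sectional area A = 140 × 44.2 = 6188 m².
From Q = K·A·i, i = Q / (K·A) = 111 / (1.900 × 6188) = 0.009441.
Head loss Δh = i · L = 0.009441 × 287 = 2.710 m.

2.71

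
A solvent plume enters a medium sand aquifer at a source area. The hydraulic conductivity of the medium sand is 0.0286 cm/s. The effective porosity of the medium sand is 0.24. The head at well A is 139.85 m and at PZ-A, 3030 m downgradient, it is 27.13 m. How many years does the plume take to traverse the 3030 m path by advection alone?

Convert K: 0.0286 cm/s × 864 = 24.71 m/day.
Hydraulic gradient i = (139.85 − 27.13) / 3030 = 112.72 / 3030 = 0.03720.
Darcy flux q = K · i = 24.71 × 0.03720 = 0.9193 m/day.
Seepage velocity v = q / n_e = 0.9193 / 0.24 = 3.830 m/day.
Travel time t = L / v = 3030 / 3.830 = 791.1 days = 2.166 years.

2.17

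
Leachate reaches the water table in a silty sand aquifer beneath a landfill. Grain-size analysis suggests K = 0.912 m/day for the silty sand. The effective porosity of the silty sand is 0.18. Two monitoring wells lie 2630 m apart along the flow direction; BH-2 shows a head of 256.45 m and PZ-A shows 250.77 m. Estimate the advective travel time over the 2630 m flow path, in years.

Hydraulic gradient i = (256.45 − 250.77) / 2630 = 5.68 / 2630 = 0.002160.
Darcy flux q = K · i = 0.9120 × 0.002160 = 0.001970 m/day.
Seepage velocity v = q / n_e = 0.001970 / 0.18 = 0.01094 m/day.
Travel time t = L / v = 2630 / 0.01094 = 2.403e+05 days = 658.0 years.

658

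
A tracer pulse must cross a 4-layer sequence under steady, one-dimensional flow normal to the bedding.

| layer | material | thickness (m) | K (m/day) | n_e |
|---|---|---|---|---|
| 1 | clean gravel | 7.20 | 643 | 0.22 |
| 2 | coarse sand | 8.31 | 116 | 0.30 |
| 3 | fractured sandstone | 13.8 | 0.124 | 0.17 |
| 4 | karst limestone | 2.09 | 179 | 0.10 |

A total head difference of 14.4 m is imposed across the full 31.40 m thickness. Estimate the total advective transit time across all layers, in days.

51.3

With flow normal to the layers, continuity requires the same specific discharge q through every layer.
Σ(b_i/K_i) = 7.20/643 + 8.31/116 + 13.8/0.124 + 2.09/179 = 111.4 d.
q = Δh / Σ(b_i/K_i) = 14.4 / 111.4 = 0.1293 m/day.
In each layer the seepage velocity is v_i = q/n_i, so the layer transit time is t_i = b_i·n_i / q:
  layer 1 (clean gravel): t_1 = 7.20 × 0.22 / 0.1293 = 12.25 d
  layer 2 (coarse sand): t_2 = 8.31 × 0.30 / 0.1293 = 19.28 d
  layer 3 (fractured sandstone): t_3 = 13.8 × 0.17 / 0.1293 = 18.15 d
  layer 4 (karst limestone): t_4 = 2.09 × 0.10 / 0.1293 = 1.617 d
Total t = Σ t_i = 51.30 days.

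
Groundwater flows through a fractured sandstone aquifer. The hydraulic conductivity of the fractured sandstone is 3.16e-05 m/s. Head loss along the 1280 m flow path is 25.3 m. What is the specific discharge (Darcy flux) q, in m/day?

0.0540

Convert K: 3.16e-05 m/s × 86400 = 2.730 m/day.
Hydraulic gradient i = Δh / L = 25.3 / 1280 = 0.01977.
Specific discharge q = K · i = 2.730 × 0.01977 = 0.05396 m/day.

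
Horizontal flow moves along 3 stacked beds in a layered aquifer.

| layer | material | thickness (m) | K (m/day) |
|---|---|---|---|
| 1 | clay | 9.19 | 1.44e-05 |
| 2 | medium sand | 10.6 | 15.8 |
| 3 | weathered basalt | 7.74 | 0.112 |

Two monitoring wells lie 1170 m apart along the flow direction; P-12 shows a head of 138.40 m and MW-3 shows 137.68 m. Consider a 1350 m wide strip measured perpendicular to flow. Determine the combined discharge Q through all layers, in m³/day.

140

Flow is parallel to layering, so each bed carries its own Darcy discharge and the transmissivities add.
Σ(K_i·b_i) = 1.44e-05×9.19 + 15.8×10.6 + 0.112×7.74 = 168.3 m²/day.
Hydraulic gradient i = (138.40 − 137.68) / 1170 = 0.72 / 1170 = 0.0006154.
Q = Σ(K_i·b_i) · W · i = 168.3 × 1350 × 0.0006154 = 139.9 m³/day.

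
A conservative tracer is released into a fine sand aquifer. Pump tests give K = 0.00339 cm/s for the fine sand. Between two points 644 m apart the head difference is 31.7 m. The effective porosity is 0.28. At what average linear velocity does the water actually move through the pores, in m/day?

Convert K: 0.00339 cm/s × 864 = 2.929 m/day.
Hydraulic gradient i = Δh / L = 31.7 / 644 = 0.04922.
Darcy flux q = K · i = 2.929 × 0.04922 = 0.1442 m/day.
Seepage velocity v = q / n_e = 0.1442 / 0.28 = 0.5149 m/day.

0.515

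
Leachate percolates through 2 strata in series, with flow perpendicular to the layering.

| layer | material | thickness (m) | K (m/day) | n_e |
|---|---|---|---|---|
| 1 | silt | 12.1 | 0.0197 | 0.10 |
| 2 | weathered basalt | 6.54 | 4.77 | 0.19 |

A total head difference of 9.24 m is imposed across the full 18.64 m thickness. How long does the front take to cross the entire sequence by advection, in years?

0.447

With flow normal to the layers, continuity requires the same specific discharge q through every layer.
Σ(b_i/K_i) = 12.1/0.0197 + 6.54/4.77 = 615.6 d.
q = Δh / Σ(b_i/K_i) = 9.24 / 615.6 = 0.01501 m/day.
In each layer the seepage velocity is v_i = q/n_i, so the layer transit time is t_i = b_i·n_i / q:
  layer 1 (silt): t_1 = 12.1 × 0.10 / 0.01501 = 80.61 d
  layer 2 (weathered basalt): t_2 = 6.54 × 0.19 / 0.01501 = 82.78 d
Total t = Σ t_i = 163.4 days = 0.4474 years.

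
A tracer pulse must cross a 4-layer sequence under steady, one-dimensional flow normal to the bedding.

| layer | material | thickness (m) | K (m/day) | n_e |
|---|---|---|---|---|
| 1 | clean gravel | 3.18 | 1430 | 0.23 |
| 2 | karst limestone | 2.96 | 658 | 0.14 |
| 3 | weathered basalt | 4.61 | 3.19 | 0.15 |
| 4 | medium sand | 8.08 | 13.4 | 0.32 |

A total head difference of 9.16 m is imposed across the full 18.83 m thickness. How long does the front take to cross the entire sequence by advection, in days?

0.992

With flow normal to the layers, continuity requires the same specific discharge q through every layer.
Σ(b_i/K_i) = 3.18/1430 + 2.96/658 + 4.61/3.19 + 8.08/13.4 = 2.055 d.
q = Δh / Σ(b_i/K_i) = 9.16 / 2.055 = 4.458 m/day.
In each layer the seepage velocity is v_i = q/n_i, so the layer transit time is t_i = b_i·n_i / q:
  layer 1 (clean gravel): t_1 = 3.18 × 0.23 / 4.458 = 0.1641 d
  layer 2 (karst limestone): t_2 = 2.96 × 0.14 / 4.458 = 0.09296 d
  layer 3 (weathered basalt): t_3 = 4.61 × 0.15 / 4.458 = 0.1551 d
  layer 4 (medium sand): t_4 = 8.08 × 0.32 / 4.458 = 0.5800 d
Total t = Σ t_i = 0.9922 days.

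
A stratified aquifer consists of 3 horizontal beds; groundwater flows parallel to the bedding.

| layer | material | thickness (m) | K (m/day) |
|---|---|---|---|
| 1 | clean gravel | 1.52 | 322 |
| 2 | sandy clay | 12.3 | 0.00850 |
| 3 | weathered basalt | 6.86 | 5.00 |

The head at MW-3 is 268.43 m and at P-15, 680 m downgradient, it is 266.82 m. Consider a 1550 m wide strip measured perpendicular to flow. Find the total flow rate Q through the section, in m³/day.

Flow is parallel to layering, so each bed carries its own Darcy discharge and the transmissivities add.
Σ(K_i·b_i) = 322×1.52 + 0.00850×12.3 + 5.00×6.86 = 523.8 m²/day.
Hydraulic gradient i = (268.43 − 266.82) / 680 = 1.61 / 680 = 0.002368.
Q = Σ(K_i·b_i) · W · i = 523.8 × 1550 × 0.002368 = 1922 m³/day.

1920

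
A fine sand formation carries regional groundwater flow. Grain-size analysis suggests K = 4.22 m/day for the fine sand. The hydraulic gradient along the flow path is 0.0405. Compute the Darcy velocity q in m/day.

0.171

Hydraulic gradient i = 0.0405.
Specific discharge q = K · i = 4.220 × 0.04050 = 0.1709 m/day.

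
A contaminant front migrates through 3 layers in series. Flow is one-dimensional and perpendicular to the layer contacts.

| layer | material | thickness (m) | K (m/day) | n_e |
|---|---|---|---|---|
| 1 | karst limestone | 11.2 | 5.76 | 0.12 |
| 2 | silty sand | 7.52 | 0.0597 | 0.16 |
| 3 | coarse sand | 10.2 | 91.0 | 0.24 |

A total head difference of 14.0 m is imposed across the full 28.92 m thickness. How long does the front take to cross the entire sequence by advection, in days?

With flow normal to the layers, continuity requires the same specific discharge q through every layer.
Σ(b_i/K_i) = 11.2/5.76 + 7.52/0.0597 + 10.2/91.0 = 128.0 d.
q = Δh / Σ(b_i/K_i) = 14.0 / 128.0 = 0.1094 m/day.
In each layer the seepage velocity is v_i = q/n_i, so the layer transit time is t_i = b_i·n_i / q:
  layer 1 (karst limestone): t_1 = 11.2 × 0.12 / 0.1094 = 12.29 d
  layer 2 (silty sand): t_2 = 7.52 × 0.16 / 0.1094 = 11.00 d
  layer 3 (coarse sand): t_3 = 10.2 × 0.24 / 0.1094 = 22.39 d
Total t = Σ t_i = 45.68 days.

45.7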